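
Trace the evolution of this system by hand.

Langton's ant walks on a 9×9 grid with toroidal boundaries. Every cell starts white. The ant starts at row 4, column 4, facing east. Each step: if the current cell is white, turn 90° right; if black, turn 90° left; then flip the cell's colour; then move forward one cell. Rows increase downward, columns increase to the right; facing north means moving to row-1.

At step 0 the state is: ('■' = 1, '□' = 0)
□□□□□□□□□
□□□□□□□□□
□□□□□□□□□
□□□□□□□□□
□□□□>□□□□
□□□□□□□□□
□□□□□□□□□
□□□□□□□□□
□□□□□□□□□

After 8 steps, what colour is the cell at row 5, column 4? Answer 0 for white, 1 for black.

1

0) □□□□□□□□□
□□□□□□□□□
□□□□□□□□□
□□□□□□□□□
□□□□>□□□□
□□□□□□□□□
□□□□□□□□□
□□□□□□□□□
□□□□□□□□□
1) □□□□□□□□□
□□□□□□□□□
□□□□□□□□□
□□□□□□□□□
□□□□■□□□□
□□□□v□□□□
□□□□□□□□□
□□□□□□□□□
□□□□□□□□□
2) □□□□□□□□□
□□□□□□□□□
□□□□□□□□□
□□□□□□□□□
□□□□■□□□□
□□□<■□□□□
□□□□□□□□□
□□□□□□□□□
□□□□□□□□□
3) □□□□□□□□□
□□□□□□□□□
□□□□□□□□□
□□□□□□□□□
□□□^■□□□□
□□□■■□□□□
□□□□□□□□□
□□□□□□□□□
□□□□□□□□□
4) □□□□□□□□□
□□□□□□□□□
□□□□□□□□□
□□□□□□□□□
□□□■>□□□□
□□□■■□□□□
□□□□□□□□□
□□□□□□□□□
□□□□□□□□□
5) □□□□□□□□□
□□□□□□□□□
□□□□□□□□□
□□□□^□□□□
□□□■□□□□□
□□□■■□□□□
□□□□□□□□□
□□□□□□□□□
□□□□□□□□□
6) □□□□□□□□□
□□□□□□□□□
□□□□□□□□□
□□□□■>□□□
□□□■□□□□□
□□□■■□□□□
□□□□□□□□□
□□□□□□□□□
□□□□□□□□□
7) □□□□□□□□□
□□□□□□□□□
□□□□□□□□□
□□□□■■□□□
□□□■□v□□□
□□□■■□□□□
□□□□□□□□□
□□□□□□□□□
□□□□□□□□□
8) □□□□□□□□□
□□□□□□□□□
□□□□□□□□□
□□□□■■□□□
□□□■<■□□□
□□□■■□□□□
□□□□□□□□□
□□□□□□□□□
□□□□□□□□□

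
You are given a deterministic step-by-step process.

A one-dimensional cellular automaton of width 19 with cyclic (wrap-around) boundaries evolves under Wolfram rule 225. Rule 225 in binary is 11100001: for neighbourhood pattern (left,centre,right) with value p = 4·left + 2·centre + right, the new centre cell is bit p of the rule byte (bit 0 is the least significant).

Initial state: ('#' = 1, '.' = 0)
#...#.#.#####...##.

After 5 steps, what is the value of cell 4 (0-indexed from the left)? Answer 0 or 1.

1

k=0  #...#.#.#####...##.
k=1  ..#..#.#.####.#..##
k=2  ......#.#.####....#
k=3  .####..#.#.###.##..
k=4  ..###...#.#.###.#.#
k=5  ...##.#..#.#.###.#.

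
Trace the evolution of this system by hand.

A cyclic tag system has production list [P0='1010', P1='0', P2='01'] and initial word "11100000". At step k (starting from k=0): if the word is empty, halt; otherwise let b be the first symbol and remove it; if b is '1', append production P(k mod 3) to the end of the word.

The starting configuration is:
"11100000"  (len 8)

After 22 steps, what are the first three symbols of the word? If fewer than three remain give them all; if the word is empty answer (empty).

t=0: "11100000"  (len 8)
t=1: "11000001010"  (len 11)
t=2: "10000010100"  (len 11)
t=3: "000001010001"  (len 12)
t=4: "00001010001"  (len 11)
t=5: "0001010001"  (len 10)
t=6: "001010001"  (len 9)
t=7: "01010001"  (len 8)
t=8: "1010001"  (len 7)
t=9: "01000101"  (len 8)
t=10: "1000101"  (len 7)
t=11: "0001010"  (len 7)
t=12: "001010"  (len 6)
t=13: "01010"  (len 5)
t=14: "1010"  (len 4)
t=15: "01001"  (len 5)
t=16: "1001"  (len 4)
t=17: "0010"  (len 4)
t=18: "010"  (len 3)
t=19: "10"  (len 2)
t=20: "00"  (len 2)
t=21: "0"  (len 1)
t=22: (halted — word empty)

(empty)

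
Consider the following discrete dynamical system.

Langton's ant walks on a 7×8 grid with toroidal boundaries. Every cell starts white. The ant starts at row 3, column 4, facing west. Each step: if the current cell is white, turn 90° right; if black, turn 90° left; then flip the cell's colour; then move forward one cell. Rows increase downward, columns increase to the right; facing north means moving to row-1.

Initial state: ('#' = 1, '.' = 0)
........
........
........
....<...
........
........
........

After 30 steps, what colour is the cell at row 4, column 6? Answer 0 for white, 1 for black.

gen 0: ........
........
........
....<...
........
........
........
gen 1: ........
........
....^...
....#...
........
........
........
gen 2: ........
........
....#>..
....#...
........
........
........
gen 3: ........
........
....##..
....#v..
........
........
........
gen 4: ........
........
....##..
....<#..
........
........
........
gen 5: ........
........
....##..
.....#..
....v...
........
........
gen 6: ........
........
....##..
.....#..
...<#...
........
........
gen 7: ........
........
....##..
...^.#..
...##...
........
........
gen 8: ........
........
....##..
...#>#..
...##...
........
........
gen 9: ........
........
....##..
...###..
...#v...
........
........
gen 10: ........
........
....##..
...###..
...#.>..
........
........
gen 11: ........
........
....##..
...###..
...#.#..
.....v..
........
gen 12: ........
........
....##..
...###..
...#.#..
....<#..
........
gen 13: ........
........
....##..
...###..
...#^#..
....##..
........
gen 14: ........
........
....##..
...###..
...##>..
....##..
........
gen 15: ........
........
....##..
...##^..
...##...
....##..
........
gen 16: ........
........
....##..
...#<...
...##...
....##..
........
gen 17: ........
........
....##..
...#....
...#v...
....##..
........
gen 18: ........
........
....##..
...#....
...#.>..
....##..
........
gen 19: ........
........
....##..
...#....
...#.#..
....#v..
........
gen 20: ........
........
....##..
...#....
...#.#..
....#.>.
........
gen 21: ........
........
....##..
...#....
...#.#..
....#.#.
......v.
gen 22: ........
........
....##..
...#....
...#.#..
....#.#.
.....<#.
gen 23: ........
........
....##..
...#....
...#.#..
....#^#.
.....##.
gen 24: ........
........
....##..
...#....
...#.#..
....##>.
.....##.
gen 25: ........
........
....##..
...#....
...#.#^.
....##..
.....##.
gen 26: ........
........
....##..
...#....
...#.##>
....##..
.....##.
gen 27: ........
........
....##..
...#....
...#.###
....##.v
.....##.
gen 28: ........
........
....##..
...#....
...#.###
....##<#
.....##.
gen 29: ........
........
....##..
...#....
...#.#^#
....####
.....##.
gen 30: ........
........
....##..
...#....
...#.<.#
....####
.....##.

0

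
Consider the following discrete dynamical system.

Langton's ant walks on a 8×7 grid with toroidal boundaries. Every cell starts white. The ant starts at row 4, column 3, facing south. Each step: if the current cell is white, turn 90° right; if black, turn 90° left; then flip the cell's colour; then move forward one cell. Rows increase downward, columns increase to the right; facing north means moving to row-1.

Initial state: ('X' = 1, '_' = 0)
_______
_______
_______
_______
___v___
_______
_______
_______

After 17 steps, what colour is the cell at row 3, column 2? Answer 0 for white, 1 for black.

1

k=0  _______
_______
_______
_______
___v___
_______
_______
_______
k=1  _______
_______
_______
_______
__<X___
_______
_______
_______
k=2  _______
_______
_______
__^____
__XX___
_______
_______
_______
k=3  _______
_______
_______
__X>___
__XX___
_______
_______
_______
k=4  _______
_______
_______
__XX___
__Xv___
_______
_______
_______
k=5  _______
_______
_______
__XX___
__X_>__
_______
_______
_______
k=6  _______
_______
_______
__XX___
__X_X__
____v__
_______
_______
k=7  _______
_______
_______
__XX___
__X_X__
___<X__
_______
_______
k=8  _______
_______
_______
__XX___
__X^X__
___XX__
_______
_______
k=9  _______
_______
_______
__XX___
__XX>__
___XX__
_______
_______
k=10  _______
_______
_______
__XX^__
__XX___
___XX__
_______
_______
k=11  _______
_______
_______
__XXX>_
__XX___
___XX__
_______
_______
k=12  _______
_______
_______
__XXXX_
__XX_v_
___XX__
_______
_______
k=13  _______
_______
_______
__XXXX_
__XX<X_
___XX__
_______
_______
k=14  _______
_______
_______
__XX^X_
__XXXX_
___XX__
_______
_______
k=15  _______
_______
_______
__X<_X_
__XXXX_
___XX__
_______
_______
k=16  _______
_______
_______
__X__X_
__XvXX_
___XX__
_______
_______
k=17  _______
_______
_______
__X__X_
__X_>X_
___XX__
_______
_______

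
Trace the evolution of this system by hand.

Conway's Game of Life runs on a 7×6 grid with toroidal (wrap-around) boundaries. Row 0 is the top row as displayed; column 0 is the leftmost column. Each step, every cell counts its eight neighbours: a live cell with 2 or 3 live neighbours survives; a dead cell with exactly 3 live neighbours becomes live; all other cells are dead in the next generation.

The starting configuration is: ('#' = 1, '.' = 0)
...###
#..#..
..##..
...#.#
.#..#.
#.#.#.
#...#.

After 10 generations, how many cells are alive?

5

[0] ...###
#..#..
..##..
...#.#
.#..#.
#.#.#.
#...#.
[1] #..#..
.....#
..##..
...#..
###.#.
#...#.
##....
[2] ##...#
..###.
..###.
....#.
###.#.
..##..
##....
[3] ...###
#.....
..#..#
....#.
.##.##
...#.#
.....#
[4] #...##
#..#..
.....#
###.#.
#.#..#
..##.#
#..#.#
[5] .#.#..
#.....
..####
..###.
......
..##..
.###..
[6] ##.#..
##...#
.##..#
..#..#
....#.
.#.#..
.#..#.
[7] ....#.
....##
..#.##
######
..###.
..###.
.#.##.
[8] ......
......
..#...
#.....
#.....
.#...#
.....#
[9] ......
......
......
.#....
##...#
.....#
#.....
[10] ......
......
......
.#....
.#...#
.#...#
......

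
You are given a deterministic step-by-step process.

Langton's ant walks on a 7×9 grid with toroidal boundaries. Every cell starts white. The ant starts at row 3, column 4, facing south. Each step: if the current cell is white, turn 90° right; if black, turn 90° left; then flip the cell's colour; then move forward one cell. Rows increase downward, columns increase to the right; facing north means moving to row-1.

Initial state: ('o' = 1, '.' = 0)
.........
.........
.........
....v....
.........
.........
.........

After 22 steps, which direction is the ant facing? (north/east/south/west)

south

[0] .........
.........
.........
....v....
.........
.........
.........
[1] .........
.........
.........
...<o....
.........
.........
.........
[2] .........
.........
...^.....
...oo....
.........
.........
.........
[3] .........
.........
...o>....
...oo....
.........
.........
.........
[4] .........
.........
...oo....
...ov....
.........
.........
.........
[5] .........
.........
...oo....
...o.>...
.........
.........
.........
[6] .........
.........
...oo....
...o.o...
.....v...
.........
.........
[7] .........
.........
...oo....
...o.o...
....<o...
.........
.........
[8] .........
.........
...oo....
...o^o...
....oo...
.........
.........
[9] .........
.........
...oo....
...oo>...
....oo...
.........
.........
[10] .........
.........
...oo^...
...oo....
....oo...
.........
.........
[11] .........
.........
...ooo>..
...oo....
....oo...
.........
.........
[12] .........
.........
...oooo..
...oo.v..
....oo...
.........
.........
[13] .........
.........
...oooo..
...oo<o..
....oo...
.........
.........
[14] .........
.........
...oo^o..
...oooo..
....oo...
.........
.........
[15] .........
.........
...o<.o..
...oooo..
....oo...
.........
.........
[16] .........
.........
...o..o..
...ovoo..
....oo...
.........
.........
[17] .........
.........
...o..o..
...o.>o..
....oo...
.........
.........
[18] .........
.........
...o.^o..
...o..o..
....oo...
.........
.........
[19] .........
.........
...o.o>..
...o..o..
....oo...
.........
.........
[20] .........
......^..
...o.o...
...o..o..
....oo...
.........
.........
[21] .........
......o>.
...o.o...
...o..o..
....oo...
.........
.........
[22] .........
......oo.
...o.o.v.
...o..o..
....oo...
.........
.........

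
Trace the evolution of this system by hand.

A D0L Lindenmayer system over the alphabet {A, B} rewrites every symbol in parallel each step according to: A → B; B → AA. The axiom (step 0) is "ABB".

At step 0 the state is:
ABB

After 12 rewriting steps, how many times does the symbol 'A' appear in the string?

[0] ABB
[1] BAAAA
[2] AABBBB
[3] BBAAAAAAAA
[4] AAAABBBBBBBB
[5] BBBBAAAAAAAAAAAAAAAA
[6] AAAAAAAABBBBBBBBBBBBBBBB
[7] BBBBBBBBAAAAAAAAAAAAAAAAAAAAAAAAAAAAAAAA
[8] AAAAAAAAAAAAAAAABBBBBBBBBBBBBBBBBBBBBBBBBBBBBBBB
[9] BBBBBBBBBBBBBBBBAAAAAAAAAAAAAAAAAAAAAAAAAAAAAAAAAAAAAAAAAAAAAAAAAAAAAAAAAAAAAAAA
[10] AAAAAAAAAAAAAAAAAAAAAAAAAAAAAAAABBBBBBBBBBBBBBBBBBBBBBBBBBBBBBBBBBBBBBBBBBBBBBBBBBBBBBBBBBBBBBBB
[11] BBBBBBBBBBBBBBBBBBBBBBBBBBBBBBBBAAAAAAAAAAAAAAAAAAAAAAAAAA…AAAAAAAAAAAAAAAAAAAAAAAAAAAAAAAAAAAAAAAAAAAAAAAAAAAAAAAAAA  (len 160)
[12] AAAAAAAAAAAAAAAAAAAAAAAAAAAAAAAAAAAAAAAAAAAAAAAAAAAAAAAAAA…BBBBBBBBBBBBBBBBBBBBBBBBBBBBBBBBBBBBBBBBBBBBBBBBBBBBBBBBBB  (len 192)

64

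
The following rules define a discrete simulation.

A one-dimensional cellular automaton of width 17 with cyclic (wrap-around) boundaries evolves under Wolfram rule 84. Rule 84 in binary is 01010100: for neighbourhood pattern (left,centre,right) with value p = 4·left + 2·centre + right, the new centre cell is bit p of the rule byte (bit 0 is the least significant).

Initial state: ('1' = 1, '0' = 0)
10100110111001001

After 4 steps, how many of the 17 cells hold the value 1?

9

t=0: 10100110111001001
t=1: 10110010001101100
t=2: 10011011000100110
t=3: 11001001100110010
t=4: 01101100110011010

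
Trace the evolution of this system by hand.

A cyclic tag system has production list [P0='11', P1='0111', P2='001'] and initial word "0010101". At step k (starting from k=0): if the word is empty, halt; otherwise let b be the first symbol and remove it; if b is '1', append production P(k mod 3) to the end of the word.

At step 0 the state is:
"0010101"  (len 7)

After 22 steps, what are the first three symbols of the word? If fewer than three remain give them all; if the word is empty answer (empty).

[0] "0010101"  (len 7)
[1] "010101"  (len 6)
[2] "10101"  (len 5)
[3] "0101001"  (len 7)
[4] "101001"  (len 6)
[5] "010010111"  (len 9)
[6] "10010111"  (len 8)
[7] "001011111"  (len 9)
[8] "01011111"  (len 8)
[9] "1011111"  (len 7)
[10] "01111111"  (len 8)
[11] "1111111"  (len 7)
[12] "111111001"  (len 9)
[13] "1111100111"  (len 10)
[14] "1111001110111"  (len 13)
[15] "111001110111001"  (len 15)
[16] "1100111011100111"  (len 16)
[17] "1001110111001110111"  (len 19)
[18] "001110111001110111001"  (len 21)
[19] "01110111001110111001"  (len 20)
[20] "1110111001110111001"  (len 19)
[21] "110111001110111001001"  (len 21)
[22] "1011100111011100100111"  (len 22)

101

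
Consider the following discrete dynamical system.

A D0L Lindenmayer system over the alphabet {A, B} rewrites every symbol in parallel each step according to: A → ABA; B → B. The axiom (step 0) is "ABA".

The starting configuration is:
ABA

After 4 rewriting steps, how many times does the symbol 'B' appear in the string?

k=0  ABA
k=1  ABABABA
k=2  ABABABABABABABA
k=3  ABABABABABABABABABABABABABABABA
k=4  ABABABABABABABABABABABABABABABABABABABABABABABABABABABABABABABA

31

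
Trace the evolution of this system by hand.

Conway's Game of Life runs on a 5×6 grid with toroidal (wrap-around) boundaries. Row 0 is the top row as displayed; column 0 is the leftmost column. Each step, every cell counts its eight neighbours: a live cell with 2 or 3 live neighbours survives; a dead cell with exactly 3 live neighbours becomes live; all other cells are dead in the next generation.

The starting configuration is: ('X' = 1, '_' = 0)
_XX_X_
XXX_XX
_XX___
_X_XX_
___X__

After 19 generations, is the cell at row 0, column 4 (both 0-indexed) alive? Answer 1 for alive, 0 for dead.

0

[0] _XX_X_
XXX_XX
_XX___
_X_XX_
___X__
[1] ____X_
____XX
______
_X_XX_
_X____
[2] ____XX
____XX
___X_X
__X___
__XXX_
[3] ______
X__X__
___X_X
__X___
__X_XX
[4] ___XXX
____X_
__XXX_
__X__X
___X__
[5] ___X_X
__X___
__X_XX
__X___
__XX_X
[6] ___X__
__X__X
_XX___
_XX__X
__XX__
[7] ___XX_
_XXX__
___X__
X_____
_X_XX_
[8] _X____
______
_X_X__
__XXX_
__XXXX
[9] __XXX_
__X___
___XX_
_X___X
_X___X
[10] _XXXX_
__X___
__XXX_
__X__X
_X_X_X
[11] XX__X_
______
_XX_X_
XX___X
_X___X
[12] XX___X
X_XX_X
_XX__X
____XX
__X_X_
[13] ______
___X__
_XX___
XXX_XX
_X_XX_
[14] __XXX_
__X___
____XX
____XX
_X_XX_
[15] _X__X_
__X__X
___XXX
X_____
______
[16] ______
X_X__X
X__XXX
____XX
______
[17] ______
XX_X__
_X_X__
X__X__
______
[18] ______
XX____
_X_XX_
__X___
______
[19] ______
XXX___
XX_X__
__XX__
______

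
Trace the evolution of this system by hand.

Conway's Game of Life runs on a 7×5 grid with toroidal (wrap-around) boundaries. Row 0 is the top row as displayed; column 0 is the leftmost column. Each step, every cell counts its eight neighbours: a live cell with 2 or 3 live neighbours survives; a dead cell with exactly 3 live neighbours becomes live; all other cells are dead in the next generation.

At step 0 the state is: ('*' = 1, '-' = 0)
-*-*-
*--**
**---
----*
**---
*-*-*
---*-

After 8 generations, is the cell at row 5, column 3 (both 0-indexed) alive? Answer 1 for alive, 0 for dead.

0) -*-*-
*--**
**---
----*
**---
*-*-*
---*-
1) *--*-
---*-
-*-*-
----*
-*-*-
*-***
**-*-
2) **-*-
---*-
--***
*--**
-*---
-----
-----
3) --*-*
**---
*-*--
**---
*---*
-----
-----
4) **---
*-***
--*-*
-----
**--*
-----
-----
5) ****-
--*--
***-*
-*-**
*----
*----
-----
6) -***-
-----
----*
---*-
**---
-----
*-*-*
7) *****
--**-
-----
*---*
-----
----*
*-*-*
8) -----
*----
---**
-----
*---*
*--**
--*--

1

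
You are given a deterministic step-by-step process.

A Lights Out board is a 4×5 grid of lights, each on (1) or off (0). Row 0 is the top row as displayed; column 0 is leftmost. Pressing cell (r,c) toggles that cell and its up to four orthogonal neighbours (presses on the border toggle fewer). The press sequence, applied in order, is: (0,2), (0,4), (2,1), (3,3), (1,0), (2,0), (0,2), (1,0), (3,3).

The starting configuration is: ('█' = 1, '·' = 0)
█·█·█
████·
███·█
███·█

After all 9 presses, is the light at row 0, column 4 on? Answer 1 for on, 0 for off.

0

t=0: █·█·█
████·
███·█
███·█
t=1: ██·██
██·█·
███·█
███·█
t=2: ██···
██·██
███·█
███·█
t=3: ██···
█··██
····█
█·█·█
t=4: ██···
█··██
···██
█··█·
t=5: ·█···
·█·██
█··██
█··█·
t=6: ·█···
██·██
·█·██
···█·
t=7: ··██·
█████
·█·██
···█·
t=8: █·██·
··███
██·██
···█·
t=9: █·██·
··███
██··█
··█·█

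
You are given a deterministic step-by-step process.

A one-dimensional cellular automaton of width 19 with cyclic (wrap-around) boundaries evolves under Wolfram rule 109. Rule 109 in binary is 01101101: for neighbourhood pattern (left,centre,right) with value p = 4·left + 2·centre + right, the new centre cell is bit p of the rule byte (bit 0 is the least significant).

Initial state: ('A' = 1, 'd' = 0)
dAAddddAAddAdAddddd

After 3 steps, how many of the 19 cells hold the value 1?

6

k=0  dAAddddAAddAdAddddd
k=1  dAAdAAdAAddAAAdAAAA
k=2  AAAAAAAAAddAdAAAddA
k=3  ddddddddAddAAAdAddA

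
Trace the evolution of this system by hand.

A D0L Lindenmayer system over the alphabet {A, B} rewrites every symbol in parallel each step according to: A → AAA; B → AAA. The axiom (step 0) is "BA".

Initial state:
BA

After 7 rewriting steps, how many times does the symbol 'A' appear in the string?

0) BA
1) AAAAAA
2) AAAAAAAAAAAAAAAAAA
3) AAAAAAAAAAAAAAAAAAAAAAAAAAAAAAAAAAAAAAAAAAAAAAAAAAAAAA
4) AAAAAAAAAAAAAAAAAAAAAAAAAAAAAAAAAAAAAAAAAAAAAAAAAAAAAAAAAA…AAAAAAAAAAAAAAAAAAAAAAAAAAAAAAAAAAAAAAAAAAAAAAAAAAAAAAAAAA  (len 162)
5) AAAAAAAAAAAAAAAAAAAAAAAAAAAAAAAAAAAAAAAAAAAAAAAAAAAAAAAAAA…AAAAAAAAAAAAAAAAAAAAAAAAAAAAAAAAAAAAAAAAAAAAAAAAAAAAAAAAAA  (len 486)
6) AAAAAAAAAAAAAAAAAAAAAAAAAAAAAAAAAAAAAAAAAAAAAAAAAAAAAAAAAA…AAAAAAAAAAAAAAAAAAAAAAAAAAAAAAAAAAAAAAAAAAAAAAAAAAAAAAAAAA  (len 1458)
7) AAAAAAAAAAAAAAAAAAAAAAAAAAAAAAAAAAAAAAAAAAAAAAAAAAAAAAAAAA…AAAAAAAAAAAAAAAAAAAAAAAAAAAAAAAAAAAAAAAAAAAAAAAAAAAAAAAAAA  (len 4374)

4374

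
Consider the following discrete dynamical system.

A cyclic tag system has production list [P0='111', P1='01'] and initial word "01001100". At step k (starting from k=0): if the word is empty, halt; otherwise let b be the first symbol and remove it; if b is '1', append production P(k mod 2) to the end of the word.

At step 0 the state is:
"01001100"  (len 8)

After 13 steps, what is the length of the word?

12

k=0  "01001100"  (len 8)
k=1  "1001100"  (len 7)
k=2  "00110001"  (len 8)
k=3  "0110001"  (len 7)
k=4  "110001"  (len 6)
k=5  "10001111"  (len 8)
k=6  "000111101"  (len 9)
k=7  "00111101"  (len 8)
k=8  "0111101"  (len 7)
k=9  "111101"  (len 6)
k=10  "1110101"  (len 7)
k=11  "110101111"  (len 9)
k=12  "1010111101"  (len 10)
k=13  "010111101111"  (len 12)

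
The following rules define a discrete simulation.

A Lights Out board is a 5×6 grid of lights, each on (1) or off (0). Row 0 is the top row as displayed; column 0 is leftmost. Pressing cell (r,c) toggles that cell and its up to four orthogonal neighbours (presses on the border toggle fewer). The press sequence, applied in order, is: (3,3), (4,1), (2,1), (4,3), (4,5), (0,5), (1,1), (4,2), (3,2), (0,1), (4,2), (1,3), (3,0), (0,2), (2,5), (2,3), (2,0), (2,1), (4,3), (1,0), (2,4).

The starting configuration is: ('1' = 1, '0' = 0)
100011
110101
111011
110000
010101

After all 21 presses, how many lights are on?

0) 100011
110101
111011
110000
010101
1) 100011
110101
111111
111110
010001
2) 100011
110101
111111
101110
101001
3) 100011
100101
000111
111110
101001
4) 100011
100101
000111
111010
100111
5) 100011
100101
000111
111011
100100
6) 100000
100100
000111
111011
100100
7) 110000
011100
010111
111011
100100
8) 110000
011100
010111
110011
111000
9) 110000
011100
011111
101111
110000
10) 001000
001100
011111
101111
110000
11) 001000
001100
011111
100111
101100
12) 001100
000010
011011
100111
101100
13) 001100
000010
111011
010111
001100
14) 010000
001010
111011
010111
001100
15) 010000
001011
111000
010110
001100
16) 010000
001111
110110
010010
001100
17) 010000
101111
000110
110010
001100
18) 010000
111111
111110
100010
001100
19) 010000
111111
111110
100110
000010
20) 110000
001111
011110
100110
000010
21) 110000
001101
011001
100100
000010

11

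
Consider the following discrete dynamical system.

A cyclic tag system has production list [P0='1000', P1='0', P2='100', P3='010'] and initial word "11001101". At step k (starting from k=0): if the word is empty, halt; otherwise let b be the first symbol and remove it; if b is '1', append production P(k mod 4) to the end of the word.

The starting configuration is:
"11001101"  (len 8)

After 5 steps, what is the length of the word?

12

t=0: "11001101"  (len 8)
t=1: "10011011000"  (len 11)
t=2: "00110110000"  (len 11)
t=3: "0110110000"  (len 10)
t=4: "110110000"  (len 9)
t=5: "101100001000"  (len 12)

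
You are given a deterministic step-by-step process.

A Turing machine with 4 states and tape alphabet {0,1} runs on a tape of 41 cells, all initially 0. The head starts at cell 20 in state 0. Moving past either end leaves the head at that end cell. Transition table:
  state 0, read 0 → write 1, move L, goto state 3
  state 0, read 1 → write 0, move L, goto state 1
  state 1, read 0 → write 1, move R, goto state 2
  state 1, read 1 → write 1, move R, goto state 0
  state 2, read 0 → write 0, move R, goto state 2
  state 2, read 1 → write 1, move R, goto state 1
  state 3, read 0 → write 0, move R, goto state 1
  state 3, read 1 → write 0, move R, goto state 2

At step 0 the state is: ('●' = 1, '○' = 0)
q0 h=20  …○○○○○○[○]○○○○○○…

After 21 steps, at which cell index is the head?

gen 0: q0 h=20  …○○○○○○[○]○○○○○○…
gen 1: q3 h=19  …○○○○○○[○]●○○○○○…
gen 2: q1 h=20  …○○○○○○[●]○○○○○○…
gen 3: q0 h=21  …○○○○○●[○]○○○○○○…
gen 4: q3 h=20  …○○○○○○[●]●○○○○○…
gen 5: q2 h=21  …○○○○○○[●]○○○○○○…
gen 6: q1 h=22  …○○○○○●[○]○○○○○○…
gen 7: q2 h=23  …○○○○●●[○]○○○○○○…
gen 8: q2 h=24  …○○○●●○[○]○○○○○○…
gen 9: q2 h=25  …○○●●○○[○]○○○○○○…
gen 10: q2 h=26  …○●●○○○[○]○○○○○○…
gen 11: q2 h=27  …●●○○○○[○]○○○○○○…
gen 12: q2 h=28  …●○○○○○[○]○○○○○○…
gen 13: q2 h=29  …○○○○○○[○]○○○○○○…
gen 14: q2 h=30  …○○○○○○[○]○○○○○○…
gen 15: q2 h=31  …○○○○○○[○]○○○○○○…
gen 16: q2 h=32  …○○○○○○[○]○○○○○○…
gen 17: q2 h=33  …○○○○○○[○]○○○○○○…
gen 18: q2 h=34  …○○○○○○[○]○○○○○○|
gen 19: q2 h=35  …○○○○○○[○]○○○○○|
gen 20: q2 h=36  …○○○○○○[○]○○○○|
gen 21: q2 h=37  …○○○○○○[○]○○○|

37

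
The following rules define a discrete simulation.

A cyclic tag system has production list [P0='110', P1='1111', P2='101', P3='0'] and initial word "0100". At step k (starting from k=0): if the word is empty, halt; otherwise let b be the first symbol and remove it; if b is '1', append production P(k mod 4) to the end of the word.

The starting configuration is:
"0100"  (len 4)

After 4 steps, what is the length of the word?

4

t=0: "0100"  (len 4)
t=1: "100"  (len 3)
t=2: "001111"  (len 6)
t=3: "01111"  (len 5)
t=4: "1111"  (len 4)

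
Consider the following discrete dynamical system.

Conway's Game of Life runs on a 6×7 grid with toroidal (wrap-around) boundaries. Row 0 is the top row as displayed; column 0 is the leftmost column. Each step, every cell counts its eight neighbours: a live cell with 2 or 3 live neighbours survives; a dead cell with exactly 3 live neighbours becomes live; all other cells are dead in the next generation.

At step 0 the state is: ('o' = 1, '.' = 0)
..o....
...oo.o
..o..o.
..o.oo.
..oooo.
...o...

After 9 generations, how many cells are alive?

[0] ..o....
...oo.o
..o..o.
..o.oo.
..oooo.
...o...
[1] ..o.o..
..oooo.
..o...o
.oo...o
..o..o.
.......
[2] ..o.oo.
.oo.oo.
o...o.o
oooo.oo
.oo....
...o...
[3] .oo..o.
ooo....
.......
...ooo.
....o.o
.o.oo..
[4] ....o..
o.o....
.oooo..
...ooo.
..o....
oo.oo..
[5] o.o.o..
..o.o..
.o...o.
.o...o.
.oo..o.
.oooo..
[6] ....oo.
..o.oo.
.oo.oo.
oo..ooo
o....o.
o...oo.
[7] .......
.oo...o
..o....
..oo...
.......
.......
[8] .......
.oo....
.......
..oo...
.......
.......
[9] .......
.......
.o.o...
.......
.......
.......

2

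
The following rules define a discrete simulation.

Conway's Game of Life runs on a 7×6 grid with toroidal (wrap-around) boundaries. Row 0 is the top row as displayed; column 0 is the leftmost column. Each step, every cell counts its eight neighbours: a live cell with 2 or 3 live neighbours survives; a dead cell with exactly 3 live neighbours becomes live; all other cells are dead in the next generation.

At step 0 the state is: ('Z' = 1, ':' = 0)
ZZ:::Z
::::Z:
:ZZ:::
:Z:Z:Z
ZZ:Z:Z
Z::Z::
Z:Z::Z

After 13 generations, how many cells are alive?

k=0  ZZ:::Z
::::Z:
:ZZ:::
:Z:Z:Z
ZZ:Z:Z
Z::Z::
Z:Z::Z
k=1  :Z::Z:
::Z::Z
ZZZZZ:
:::Z:Z
:Z:Z:Z
:::Z::
::Z:Z:
k=2  :ZZ:ZZ
:::::Z
ZZ::::
:::::Z
Z::Z::
:::Z::
::Z:Z:
k=3  ZZZ:ZZ
::Z:ZZ
Z::::Z
:Z:::Z
::::Z:
::ZZZ:
:ZZ:ZZ
k=4  ::::::
::Z:::
:Z::::
::::ZZ
::Z:ZZ
:ZZ:::
::::::
k=5  ::::::
::::::
::::::
Z::ZZZ
ZZZ:ZZ
:ZZZ::
::::::
k=6  ::::::
::::::
::::ZZ
::ZZ::
::::::
:::ZZZ
::Z:::
k=7  ::::::
::::::
:::ZZ:
:::ZZ:
::Z:::
:::ZZ:
:::ZZ:
k=8  ::::::
::::::
:::ZZ:
::Z:Z:
::Z:::
::Z:Z:
:::ZZ:
k=9  ::::::
::::::
:::ZZ:
::Z:Z:
:ZZ:::
::Z:Z:
:::ZZ:
k=10  ::::::
::::::
:::ZZ:
:ZZ:Z:
:ZZ:::
:ZZ:Z:
:::ZZ:
k=11  ::::::
::::::
::ZZZ:
:Z::Z:
Z:::::
:Z::Z:
::ZZZ:
k=12  :::Z::
:::Z::
::ZZZ:
:ZZ:ZZ
ZZ:::Z
:ZZ:ZZ
::ZZZ:
k=13  ::::::
::::::
:Z:::Z
::::::
::::::
::::::
:Z:::Z

4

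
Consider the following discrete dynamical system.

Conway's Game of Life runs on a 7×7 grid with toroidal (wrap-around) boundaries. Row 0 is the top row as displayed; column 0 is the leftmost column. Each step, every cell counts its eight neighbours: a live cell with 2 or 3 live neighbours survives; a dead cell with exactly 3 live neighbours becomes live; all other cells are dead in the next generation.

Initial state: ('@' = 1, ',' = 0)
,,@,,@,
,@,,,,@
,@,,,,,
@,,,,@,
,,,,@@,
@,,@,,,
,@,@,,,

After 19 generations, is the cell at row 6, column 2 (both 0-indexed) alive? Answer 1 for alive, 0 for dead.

1

gen 0: ,,@,,@,
,@,,,,@
,@,,,,,
@,,,,@,
,,,,@@,
@,,@,,,
,@,@,,,
gen 1: @@@,,,,
@@@,,,,
,@,,,,@
,,,,@@@
,,,,@@,
,,@@,,,
,@,@@,,
gen 2: ,,,,,,,
,,,,,,@
,@@,,,@
@,,,@,@
,,,,,,@
,,@,,@,
@,,,@,,
gen 3: ,,,,,,,
@,,,,,,
,@,,,,@
,@,,,,@
@,,,,,@
,,,,,@@
,,,,,,,
gen 4: ,,,,,,,
@,,,,,,
,@,,,,@
,@,,,@@
,,,,,,,
@,,,,@@
,,,,,,,
gen 5: ,,,,,,,
@,,,,,,
,@,,,@@
,,,,,@@
,,,,,,,
,,,,,,@
,,,,,,@
gen 6: ,,,,,,,
@,,,,,@
,,,,,@,
@,,,,@@
,,,,,@@
,,,,,,,
,,,,,,,
gen 7: ,,,,,,,
,,,,,,@
,,,,,@,
@,,,@,,
@,,,,@,
,,,,,,,
,,,,,,,
gen 8: ,,,,,,,
,,,,,,,
,,,,,@@
,,,,@@,
,,,,,,@
,,,,,,,
,,,,,,,
gen 9: ,,,,,,,
,,,,,,,
,,,,@@@
,,,,@,,
,,,,,@,
,,,,,,,
,,,,,,,
gen 10: ,,,,,,,
,,,,,@,
,,,,@@,
,,,,@,@
,,,,,,,
,,,,,,,
,,,,,,,
gen 11: ,,,,,,,
,,,,@@,
,,,,@,@
,,,,@,,
,,,,,,,
,,,,,,,
,,,,,,,
gen 12: ,,,,,,,
,,,,@@,
,,,@@,,
,,,,,@,
,,,,,,,
,,,,,,,
,,,,,,,
gen 13: ,,,,,,,
,,,@@@,
,,,@,,,
,,,,@,,
,,,,,,,
,,,,,,,
,,,,,,,
gen 14: ,,,,@,,
,,,@@,,
,,,@,@,
,,,,,,,
,,,,,,,
,,,,,,,
,,,,,,,
gen 15: ,,,@@,,
,,,@,@,
,,,@,,,
,,,,,,,
,,,,,,,
,,,,,,,
,,,,,,,
gen 16: ,,,@@,,
,,@@,,,
,,,,@,,
,,,,,,,
,,,,,,,
,,,,,,,
,,,,,,,
gen 17: ,,@@@,,
,,@,,,,
,,,@,,,
,,,,,,,
,,,,,,,
,,,,,,,
,,,,,,,
gen 18: ,,@@,,,
,,@,@,,
,,,,,,,
,,,,,,,
,,,,,,,
,,,,,,,
,,,@,,,
gen 19: ,,@,@,,
,,@,,,,
,,,,,,,
,,,,,,,
,,,,,,,
,,,,,,,
,,@@,,,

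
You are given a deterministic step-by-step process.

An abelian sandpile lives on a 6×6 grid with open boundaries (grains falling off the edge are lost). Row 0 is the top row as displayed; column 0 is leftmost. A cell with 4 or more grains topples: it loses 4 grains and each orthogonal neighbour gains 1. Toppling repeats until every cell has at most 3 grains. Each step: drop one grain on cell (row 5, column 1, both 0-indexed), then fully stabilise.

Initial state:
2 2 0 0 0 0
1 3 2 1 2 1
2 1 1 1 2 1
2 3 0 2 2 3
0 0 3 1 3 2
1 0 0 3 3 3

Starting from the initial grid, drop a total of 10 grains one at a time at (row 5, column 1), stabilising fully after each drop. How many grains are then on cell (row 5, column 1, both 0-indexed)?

2

[0] 2 2 0 0 0 0
1 3 2 1 2 1
2 1 1 1 2 1
2 3 0 2 2 3
0 0 3 1 3 2
1 0 0 3 3 3
[1] 2 2 0 0 0 0
1 3 2 1 2 1
2 1 1 1 2 1
2 3 0 2 2 3
0 0 3 1 3 2
1 1 0 3 3 3
[2] 2 2 0 0 0 0
1 3 2 1 2 1
2 1 1 1 2 1
2 3 0 2 2 3
0 0 3 1 3 2
1 2 0 3 3 3
[3] 2 2 0 0 0 0
1 3 2 1 2 1
2 1 1 1 2 1
2 3 0 2 2 3
0 0 3 1 3 2
1 3 0 3 3 3
[4] 2 2 0 0 0 0
1 3 2 1 2 1
2 1 1 1 2 1
2 3 0 2 2 3
0 1 3 1 3 2
2 0 1 3 3 3
[5] 2 2 0 0 0 0
1 3 2 1 2 1
2 1 1 1 2 1
2 3 0 2 2 3
0 1 3 1 3 2
2 1 1 3 3 3
[6] 2 2 0 0 0 0
1 3 2 1 2 1
2 1 1 1 2 1
2 3 0 2 2 3
0 1 3 1 3 2
2 2 1 3 3 3
[7] 2 2 0 0 0 0
1 3 2 1 2 1
2 1 1 1 2 1
2 3 0 2 2 3
0 1 3 1 3 2
2 3 1 3 3 3
[8] 2 2 0 0 0 0
1 3 2 1 2 1
2 1 1 1 2 1
2 3 0 2 2 3
0 2 3 1 3 2
3 0 2 3 3 3
[9] 2 2 0 0 0 0
1 3 2 1 2 1
2 1 1 1 2 1
2 3 0 2 2 3
0 2 3 1 3 2
3 1 2 3 3 3
[10] 2 2 0 0 0 0
1 3 2 1 2 1
2 1 1 1 2 1
2 3 0 2 2 3
0 2 3 1 3 2
3 2 2 3 3 3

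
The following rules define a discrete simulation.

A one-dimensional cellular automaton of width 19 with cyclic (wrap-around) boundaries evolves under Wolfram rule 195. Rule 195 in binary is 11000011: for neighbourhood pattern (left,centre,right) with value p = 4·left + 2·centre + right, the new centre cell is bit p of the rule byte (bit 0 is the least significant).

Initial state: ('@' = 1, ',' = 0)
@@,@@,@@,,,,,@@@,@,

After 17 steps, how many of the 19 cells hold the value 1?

0) @@,@@,@@,,,,,@@@,@,
1) ,@,,@,,@,@@@@,@@,,,
2) @,,@,,@,,,@@@,,@,@@
3) @,@,,@,,@@,@@,@,,,@
4) @,,,@,,@,@,,@,,,@@,
5) ,,@@,,@,,,,@,,@@,@,
6) @@,@,@,,@@@,,@,@,,,
7) ,@,,,,,@,@@,@,,,,@@
8) ,,,@@@@,,,@,,,@@@,@
9) ,@@,@@@,@@,,@@,@@,,
10) @,@,,@@,,@,@,@,,@,@
11) @,,,@,@,@,,,,,,@,,,
12) ,,@@,,,,,,@@@@@,,@@
13) ,@,@,@@@@@,@@@@,@,@
14) ,,,,,,@@@@,,@@@,,,,
15) @@@@@@,@@@,@,@@,@@@
16) @@@@@@,,@@,,,,@,,@@
17) @@@@@@,@,@,@@@,,@,@

13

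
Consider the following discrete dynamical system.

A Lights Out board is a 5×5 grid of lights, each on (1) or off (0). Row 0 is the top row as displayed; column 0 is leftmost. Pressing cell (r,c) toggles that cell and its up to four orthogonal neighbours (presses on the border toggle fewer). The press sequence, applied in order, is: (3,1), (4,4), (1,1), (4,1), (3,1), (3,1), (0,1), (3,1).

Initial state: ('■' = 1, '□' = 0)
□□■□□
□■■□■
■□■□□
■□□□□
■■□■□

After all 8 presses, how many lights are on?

12

gen 0: □□■□□
□■■□■
■□■□□
■□□□□
■■□■□
gen 1: □□■□□
□■■□■
■■■□□
□■■□□
■□□■□
gen 2: □□■□□
□■■□■
■■■□□
□■■□■
■□□□■
gen 3: □■■□□
■□□□■
■□■□□
□■■□■
■□□□■
gen 4: □■■□□
■□□□■
■□■□□
□□■□■
□■■□■
gen 5: □■■□□
■□□□■
■■■□□
■■□□■
□□■□■
gen 6: □■■□□
■□□□■
■□■□□
□□■□■
□■■□■
gen 7: ■□□□□
■■□□■
■□■□□
□□■□■
□■■□■
gen 8: ■□□□□
■■□□■
■■■□□
■■□□■
□□■□■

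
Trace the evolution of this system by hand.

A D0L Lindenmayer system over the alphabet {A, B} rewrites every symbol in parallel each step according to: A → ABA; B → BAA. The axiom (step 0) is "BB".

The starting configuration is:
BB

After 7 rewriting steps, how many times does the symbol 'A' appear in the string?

k=0  BB
k=1  BAABAA
k=2  BAAABAABABAAABAABA
k=3  BAAABAABAABABAAABAABABAAABABAAABAABAABABAAABAABABAAABA
k=4  BAAABAABAABABAAABAABABAAABAABABAAABABAAABAABAABABAAABAABAB…AABAABABAAABABAAABAABAABABAAABAABABAAABABAAABAABAABABAAABA  (len 162)
k=5  BAAABAABAABABAAABAABABAAABAABABAAABABAAABAABAABABAAABAABAB…AABABAAABAABAABABAAABAABABAAABAABABAAABABAAABAABAABABAAABA  (len 486)
k=6  BAAABAABAABABAAABAABABAAABAABABAAABABAAABAABAABABAAABAABAB…AABABAAABAABAABABAAABAABABAAABAABABAAABABAAABAABAABABAAABA  (len 1458)
k=7  BAAABAABAABABAAABAABABAAABAABABAAABABAAABAABAABABAAABAABAB…AABABAAABAABAABABAAABAABABAAABAABABAAABABAAABAABAABABAAABA  (len 4374)

2916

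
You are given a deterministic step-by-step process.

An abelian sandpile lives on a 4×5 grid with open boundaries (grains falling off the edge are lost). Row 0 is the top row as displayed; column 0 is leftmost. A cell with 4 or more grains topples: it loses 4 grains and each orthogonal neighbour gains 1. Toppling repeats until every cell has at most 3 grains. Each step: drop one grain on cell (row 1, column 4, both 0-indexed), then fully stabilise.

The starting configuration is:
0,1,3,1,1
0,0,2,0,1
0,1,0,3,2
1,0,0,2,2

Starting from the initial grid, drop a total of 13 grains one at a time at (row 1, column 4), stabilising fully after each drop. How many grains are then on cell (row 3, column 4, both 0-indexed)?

[0] 0,1,3,1,1
0,0,2,0,1
0,1,0,3,2
1,0,0,2,2
[1] 0,1,3,1,1
0,0,2,0,2
0,1,0,3,2
1,0,0,2,2
[2] 0,1,3,1,1
0,0,2,0,3
0,1,0,3,2
1,0,0,2,2
[3] 0,1,3,1,2
0,0,2,1,0
0,1,0,3,3
1,0,0,2,2
[4] 0,1,3,1,2
0,0,2,1,1
0,1,0,3,3
1,0,0,2,2
[5] 0,1,3,1,2
0,0,2,1,2
0,1,0,3,3
1,0,0,2,2
[6] 0,1,3,1,2
0,0,2,1,3
0,1,0,3,3
1,0,0,2,2
[7] 0,1,3,1,3
0,0,2,3,1
0,1,1,0,1
1,0,0,3,3
[8] 0,1,3,1,3
0,0,2,3,2
0,1,1,0,1
1,0,0,3,3
[9] 0,1,3,1,3
0,0,2,3,3
0,1,1,0,1
1,0,0,3,3
[10] 0,1,3,3,0
0,0,3,0,2
0,1,1,1,2
1,0,0,3,3
[11] 0,1,3,3,0
0,0,3,0,3
0,1,1,1,2
1,0,0,3,3
[12] 0,1,3,3,1
0,0,3,1,0
0,1,1,1,3
1,0,0,3,3
[13] 0,1,3,3,1
0,0,3,1,1
0,1,1,1,3
1,0,0,3,3

3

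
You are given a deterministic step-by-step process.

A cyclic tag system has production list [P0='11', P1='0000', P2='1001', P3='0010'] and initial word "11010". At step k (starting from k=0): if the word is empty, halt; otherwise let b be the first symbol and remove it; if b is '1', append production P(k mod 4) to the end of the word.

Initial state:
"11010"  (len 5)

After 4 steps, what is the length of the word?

t=0: "11010"  (len 5)
t=1: "101011"  (len 6)
t=2: "010110000"  (len 9)
t=3: "10110000"  (len 8)
t=4: "01100000010"  (len 11)

11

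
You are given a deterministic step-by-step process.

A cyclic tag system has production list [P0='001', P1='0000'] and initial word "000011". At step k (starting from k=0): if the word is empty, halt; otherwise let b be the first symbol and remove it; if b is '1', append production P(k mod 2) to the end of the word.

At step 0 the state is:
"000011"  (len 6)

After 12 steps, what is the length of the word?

4

k=0  "000011"  (len 6)
k=1  "00011"  (len 5)
k=2  "0011"  (len 4)
k=3  "011"  (len 3)
k=4  "11"  (len 2)
k=5  "1001"  (len 4)
k=6  "0010000"  (len 7)
k=7  "010000"  (len 6)
k=8  "10000"  (len 5)
k=9  "0000001"  (len 7)
k=10  "000001"  (len 6)
k=11  "00001"  (len 5)
k=12  "0001"  (len 4)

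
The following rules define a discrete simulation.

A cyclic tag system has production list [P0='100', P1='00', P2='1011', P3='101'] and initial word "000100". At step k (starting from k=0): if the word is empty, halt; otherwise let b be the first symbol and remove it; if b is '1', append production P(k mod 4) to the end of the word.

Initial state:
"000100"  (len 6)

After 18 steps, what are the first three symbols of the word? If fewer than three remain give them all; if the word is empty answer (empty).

101

step 0: "000100"  (len 6)
step 1: "00100"  (len 5)
step 2: "0100"  (len 4)
step 3: "100"  (len 3)
step 4: "00101"  (len 5)
step 5: "0101"  (len 4)
step 6: "101"  (len 3)
step 7: "011011"  (len 6)
step 8: "11011"  (len 5)
step 9: "1011100"  (len 7)
step 10: "01110000"  (len 8)
step 11: "1110000"  (len 7)
step 12: "110000101"  (len 9)
step 13: "10000101100"  (len 11)
step 14: "000010110000"  (len 12)
step 15: "00010110000"  (len 11)
step 16: "0010110000"  (len 10)
step 17: "010110000"  (len 9)
step 18: "10110000"  (len 8)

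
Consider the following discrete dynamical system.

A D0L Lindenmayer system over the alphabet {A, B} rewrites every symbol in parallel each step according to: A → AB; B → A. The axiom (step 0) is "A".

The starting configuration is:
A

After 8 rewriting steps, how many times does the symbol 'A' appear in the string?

t=0: A
t=1: AB
t=2: ABA
t=3: ABAAB
t=4: ABAABABA
t=5: ABAABABAABAAB
t=6: ABAABABAABAABABAABABA
t=7: ABAABABAABAABABAABABAABAABABAABAAB
t=8: ABAABABAABAABABAABABAABAABABAABAABABAABABAABAABABAABABA

34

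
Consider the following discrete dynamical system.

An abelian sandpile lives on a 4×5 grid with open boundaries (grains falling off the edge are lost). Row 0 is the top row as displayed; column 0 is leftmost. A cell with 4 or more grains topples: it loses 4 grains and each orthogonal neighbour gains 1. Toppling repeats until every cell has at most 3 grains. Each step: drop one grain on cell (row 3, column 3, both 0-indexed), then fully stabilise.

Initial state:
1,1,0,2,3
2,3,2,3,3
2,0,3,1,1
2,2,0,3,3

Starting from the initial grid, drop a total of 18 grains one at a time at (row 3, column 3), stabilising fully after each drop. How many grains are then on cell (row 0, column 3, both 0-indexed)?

[0] 1,1,0,2,3
2,3,2,3,3
2,0,3,1,1
2,2,0,3,3
[1] 1,1,0,2,3
2,3,2,3,3
2,0,3,2,2
2,2,1,1,0
[2] 1,1,0,2,3
2,3,2,3,3
2,0,3,2,2
2,2,1,2,0
[3] 1,1,0,2,3
2,3,2,3,3
2,0,3,2,2
2,2,1,3,0
[4] 1,1,0,2,3
2,3,2,3,3
2,0,3,3,2
2,2,2,0,1
[5] 1,1,0,2,3
2,3,2,3,3
2,0,3,3,2
2,2,2,1,1
[6] 1,1,0,2,3
2,3,2,3,3
2,0,3,3,2
2,2,2,2,1
[7] 1,1,0,2,3
2,3,2,3,3
2,0,3,3,2
2,2,2,3,1
[8] 1,2,2,0,1
3,0,1,3,2
2,2,2,3,0
2,3,0,2,3
[9] 1,2,2,0,1
3,0,1,3,2
2,2,2,3,0
2,3,0,3,3
[10] 1,2,2,1,1
3,0,2,0,3
2,2,3,1,2
2,3,1,2,0
[11] 1,2,2,1,1
3,0,2,0,3
2,2,3,1,2
2,3,1,3,0
[12] 1,2,2,1,1
3,0,2,0,3
2,2,3,2,2
2,3,2,0,1
[13] 1,2,2,1,1
3,0,2,0,3
2,2,3,2,2
2,3,2,1,1
[14] 1,2,2,1,1
3,0,2,0,3
2,2,3,2,2
2,3,2,2,1
[15] 1,2,2,1,1
3,0,2,0,3
2,2,3,2,2
2,3,2,3,1
[16] 1,2,2,1,1
3,0,2,0,3
2,2,3,3,2
2,3,3,0,2
[17] 1,2,2,1,1
3,0,2,0,3
2,2,3,3,2
2,3,3,1,2
[18] 1,2,2,1,1
3,0,2,0,3
2,2,3,3,2
2,3,3,2,2

1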